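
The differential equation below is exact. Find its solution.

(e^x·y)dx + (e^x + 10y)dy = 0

Verify exactness: ∂M/∂y = ∂N/∂x ✓
Find F(x,y) such that ∂F/∂x = M, ∂F/∂y = N
Solution: e^x·y + 5y² = C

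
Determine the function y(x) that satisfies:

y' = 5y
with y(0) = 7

General solution: y = Ce^(5x)
Applying IC y(0) = 7:
Particular solution: y = 7e^(5x)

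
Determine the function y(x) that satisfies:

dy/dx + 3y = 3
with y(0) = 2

General solution: y = 1 + Ce^(-3x)
Applying y(0) = 2: C = 2 - 1 = 1
Particular solution: y = 1 + e^(-3x)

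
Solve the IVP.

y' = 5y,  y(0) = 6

General solution: y = Ce^(5x)
Applying IC y(0) = 6:
Particular solution: y = 6e^(5x)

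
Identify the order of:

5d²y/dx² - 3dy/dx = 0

The order is 2 (highest derivative is of order 2).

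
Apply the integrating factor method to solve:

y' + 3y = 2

Using integrating factor method:

General solution: y = 2/3 + Ce^(-3x)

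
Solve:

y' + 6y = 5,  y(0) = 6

General solution: y = 5/6 + Ce^(-6x)
Applying y(0) = 6: C = 6 - 5/6 = 31/6
Particular solution: y = 5/6 + (31/6)e^(-6x)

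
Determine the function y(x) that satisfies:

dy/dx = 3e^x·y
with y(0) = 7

General solution: y = Ce^(3e^x)
Applying IC y(0) = 7:
Particular solution: y = 7e^(3(e^x - 1))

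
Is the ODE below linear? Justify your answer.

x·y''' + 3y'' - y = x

Yes. Linear (y and its derivatives appear to the first power only, no products of y terms)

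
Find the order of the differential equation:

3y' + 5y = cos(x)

The order is 1 (highest derivative is of order 1).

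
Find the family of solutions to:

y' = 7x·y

Separating variables and integrating:
ln|y| = 7x^2/2 + C

General solution: y = Ce^(7x^2/2)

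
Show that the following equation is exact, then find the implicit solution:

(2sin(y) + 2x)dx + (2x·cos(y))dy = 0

Verify exactness: ∂M/∂y = ∂N/∂x ✓
Find F(x,y) such that ∂F/∂x = M, ∂F/∂y = N
Solution: 2x·sin(y) + x² = C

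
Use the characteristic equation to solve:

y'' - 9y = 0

Characteristic equation: r² - 9 = 0
Roots: r = 3, -3 (distinct real)
General solution: y = C₁e^(3x) + C₂e^(-3x)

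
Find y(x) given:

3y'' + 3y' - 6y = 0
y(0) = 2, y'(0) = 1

General solution: y = C₁e^x + C₂e^(-2x)
Applying ICs: C₁ = 5/3, C₂ = 1/3
Particular solution: y = (5/3)e^x + (1/3)e^(-2x)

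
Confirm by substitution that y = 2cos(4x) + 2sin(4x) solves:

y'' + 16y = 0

Verification:
y'' = -32cos(4x) - 32sin(4x)
y'' + 16y = 0 ✓

Yes, it is a solution.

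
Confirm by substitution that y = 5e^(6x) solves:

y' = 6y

Verification:
y = 5e^(6x)
y' = 30e^(6x)
6y = 30e^(6x)
y' = 6y ✓

Yes, it is a solution.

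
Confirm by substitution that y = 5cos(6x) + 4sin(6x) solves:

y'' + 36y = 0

Verification:
y'' = -180cos(6x) - 144sin(6x)
y'' + 36y = 0 ✓

Yes, it is a solution.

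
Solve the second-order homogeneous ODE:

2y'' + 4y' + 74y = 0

Characteristic equation: 2r² + 4r + 74 = 0
Divide by 2: r² + 2r + 37 = 0
Roots: r = -1 ± 6i (complex conjugates)
General solution: y = e^(-x)(C₁cos(6x) + C₂sin(6x))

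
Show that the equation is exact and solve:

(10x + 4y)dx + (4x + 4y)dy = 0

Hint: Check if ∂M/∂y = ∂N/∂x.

Verify exactness: ∂M/∂y = ∂N/∂x ✓
Find F(x,y) such that ∂F/∂x = M, ∂F/∂y = N
Solution: 5x² + 4xy + 2y² = C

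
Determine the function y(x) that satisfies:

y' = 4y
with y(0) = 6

General solution: y = Ce^(4x)
Applying IC y(0) = 6:
Particular solution: y = 6e^(4x)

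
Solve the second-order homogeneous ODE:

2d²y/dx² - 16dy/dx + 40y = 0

Characteristic equation: 2r² - 16r + 40 = 0
Divide by 2: r² - 8r + 20 = 0
Roots: r = 4 ± 2i (complex conjugates)
General solution: y = e^(4x)(C₁cos(2x) + C₂sin(2x))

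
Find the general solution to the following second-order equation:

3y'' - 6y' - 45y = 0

Characteristic equation: 3r² - 6r - 45 = 0
Divide by 3: r² - 2r - 15 = 0
Roots: r = 5, -3 (distinct real)
General solution: y = C₁e^(5x) + C₂e^(-3x)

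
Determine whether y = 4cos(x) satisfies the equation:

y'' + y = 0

Verification:
y'' = -4cos(x)
y'' + y = 0 ✓

Yes, it is a solution.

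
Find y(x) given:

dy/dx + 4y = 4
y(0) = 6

General solution: y = 1 + Ce^(-4x)
Applying y(0) = 6: C = 6 - 1 = 5
Particular solution: y = 1 + 5e^(-4x)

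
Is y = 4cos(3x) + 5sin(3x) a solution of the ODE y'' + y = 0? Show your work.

Verification:
y'' = -36cos(3x) - 45sin(3x)
y'' + y ≠ 0 (frequency mismatch: got 9 instead of 1)

No, it is not a solution.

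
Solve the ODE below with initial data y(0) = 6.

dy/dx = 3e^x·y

General solution: y = Ce^(3e^x)
Applying IC y(0) = 6:
Particular solution: y = 6e^(3(e^x - 1))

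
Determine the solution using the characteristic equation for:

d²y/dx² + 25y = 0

Characteristic equation: r² + 25 = 0
Roots: r = ±5i (complex conjugates)
General solution: y = C₁cos(5x) + C₂sin(5x)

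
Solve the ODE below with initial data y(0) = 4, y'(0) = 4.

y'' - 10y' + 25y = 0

General solution: y = (C₁ + C₂x)e^(5x)
Repeated root r = 5
Applying ICs: C₁ = 4, C₂ = -16
Particular solution: y = (4 - 16x)e^(5x)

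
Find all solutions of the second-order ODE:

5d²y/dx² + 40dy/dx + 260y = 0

Characteristic equation: 5r² + 40r + 260 = 0
Divide by 5: r² + 8r + 52 = 0
Roots: r = -4 ± 6i (complex conjugates)
General solution: y = e^(-4x)(C₁cos(6x) + C₂sin(6x))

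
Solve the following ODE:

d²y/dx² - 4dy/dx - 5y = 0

Characteristic equation: r² - 4r - 5 = 0
Roots: r = 5, -1 (distinct real)
General solution: y = C₁e^(5x) + C₂e^(-x)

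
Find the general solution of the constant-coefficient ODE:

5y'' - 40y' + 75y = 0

Characteristic equation: 5r² - 40r + 75 = 0
Divide by 5: r² - 8r + 15 = 0
Roots: r = 5, 3 (distinct real)
General solution: y = C₁e^(5x) + C₂e^(3x)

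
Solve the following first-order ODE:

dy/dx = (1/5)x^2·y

Separating variables and integrating:
ln|y| = x^3/15 + C

General solution: y = Ce^(x^3/15)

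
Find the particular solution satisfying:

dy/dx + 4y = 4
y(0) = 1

General solution: y = 1 + Ce^(-4x)
Applying y(0) = 1: C = 1 - 1 = 0
Particular solution: y = 1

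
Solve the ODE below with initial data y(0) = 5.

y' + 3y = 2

General solution: y = 2/3 + Ce^(-3x)
Applying y(0) = 5: C = 5 - 2/3 = 13/3
Particular solution: y = 2/3 + (13/3)e^(-3x)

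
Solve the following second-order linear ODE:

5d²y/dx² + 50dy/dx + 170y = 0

Characteristic equation: 5r² + 50r + 170 = 0
Divide by 5: r² + 10r + 34 = 0
Roots: r = -5 ± 3i (complex conjugates)
General solution: y = e^(-5x)(C₁cos(3x) + C₂sin(3x))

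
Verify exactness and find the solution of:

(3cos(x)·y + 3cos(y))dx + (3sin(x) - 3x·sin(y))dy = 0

Verify exactness: ∂M/∂y = ∂N/∂x ✓
Find F(x,y) such that ∂F/∂x = M, ∂F/∂y = N
Solution: 3sin(x)·y + 3x·cos(y) = C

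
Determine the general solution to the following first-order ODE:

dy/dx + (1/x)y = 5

Using integrating factor method:

General solution: y = (5/2)x + C/x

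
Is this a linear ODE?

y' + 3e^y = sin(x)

No. Nonlinear (e^y is nonlinear in y)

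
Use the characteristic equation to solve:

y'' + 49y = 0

Characteristic equation: r² + 49 = 0
Roots: r = ±7i (complex conjugates)
General solution: y = C₁cos(7x) + C₂sin(7x)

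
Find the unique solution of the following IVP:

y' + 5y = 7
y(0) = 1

General solution: y = 7/5 + Ce^(-5x)
Applying y(0) = 1: C = 1 - 7/5 = -2/5
Particular solution: y = 7/5 - (2/5)e^(-5x)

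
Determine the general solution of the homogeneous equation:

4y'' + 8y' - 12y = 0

Characteristic equation: 4r² + 8r - 12 = 0
Divide by 4: r² + 2r - 3 = 0
Roots: r = 1, -3 (distinct real)
General solution: y = C₁e^x + C₂e^(-3x)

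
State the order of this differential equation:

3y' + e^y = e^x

The order is 1 (highest derivative is of order 1).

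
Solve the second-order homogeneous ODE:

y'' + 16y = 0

Characteristic equation: r² + 16 = 0
Roots: r = ±4i (complex conjugates)
General solution: y = C₁cos(4x) + C₂sin(4x)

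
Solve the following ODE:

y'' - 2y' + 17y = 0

Characteristic equation: r² - 2r + 17 = 0
Roots: r = 1 ± 4i (complex conjugates)
General solution: y = e^x(C₁cos(4x) + C₂sin(4x))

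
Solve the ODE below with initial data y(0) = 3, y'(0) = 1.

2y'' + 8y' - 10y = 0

General solution: y = C₁e^x + C₂e^(-5x)
Applying ICs: C₁ = 8/3, C₂ = 1/3
Particular solution: y = (8/3)e^x + (1/3)e^(-5x)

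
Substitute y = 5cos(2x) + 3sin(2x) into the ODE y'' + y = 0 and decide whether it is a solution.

Verification:
y'' = -20cos(2x) - 12sin(2x)
y'' + y ≠ 0 (frequency mismatch: got 4 instead of 1)

No, it is not a solution.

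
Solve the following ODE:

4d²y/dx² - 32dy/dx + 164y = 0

Characteristic equation: 4r² - 32r + 164 = 0
Divide by 4: r² - 8r + 41 = 0
Roots: r = 4 ± 5i (complex conjugates)
General solution: y = e^(4x)(C₁cos(5x) + C₂sin(5x))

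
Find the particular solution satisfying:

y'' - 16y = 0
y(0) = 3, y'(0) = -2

General solution: y = C₁e^(4x) + C₂e^(-4x)
Applying ICs: C₁ = 5/4, C₂ = 7/4
Particular solution: y = (5/4)e^(4x) + (7/4)e^(-4x)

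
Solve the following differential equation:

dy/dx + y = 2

Using integrating factor method:

General solution: y = 2 + Ce^(-x)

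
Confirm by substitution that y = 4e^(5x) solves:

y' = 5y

Verification:
y = 4e^(5x)
y' = 20e^(5x)
5y = 20e^(5x)
y' = 5y ✓

Yes, it is a solution.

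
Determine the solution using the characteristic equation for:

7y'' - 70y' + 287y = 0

Characteristic equation: 7r² - 70r + 287 = 0
Divide by 7: r² - 10r + 41 = 0
Roots: r = 5 ± 4i (complex conjugates)
General solution: y = e^(5x)(C₁cos(4x) + C₂sin(4x))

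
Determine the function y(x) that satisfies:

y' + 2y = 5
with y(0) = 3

General solution: y = 5/2 + Ce^(-2x)
Applying y(0) = 3: C = 3 - 5/2 = 1/2
Particular solution: y = 5/2 + (1/2)e^(-2x)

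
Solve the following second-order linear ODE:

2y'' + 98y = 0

Characteristic equation: 2r² + 98 = 0
Divide by 2: r² + 49 = 0
Roots: r = ±7i (complex conjugates)
General solution: y = C₁cos(7x) + C₂sin(7x)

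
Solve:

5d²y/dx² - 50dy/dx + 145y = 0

Characteristic equation: 5r² - 50r + 145 = 0
Divide by 5: r² - 10r + 29 = 0
Roots: r = 5 ± 2i (complex conjugates)
General solution: y = e^(5x)(C₁cos(2x) + C₂sin(2x))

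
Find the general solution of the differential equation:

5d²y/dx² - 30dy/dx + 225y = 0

Characteristic equation: 5r² - 30r + 225 = 0
Divide by 5: r² - 6r + 45 = 0
Roots: r = 3 ± 6i (complex conjugates)
General solution: y = e^(3x)(C₁cos(6x) + C₂sin(6x))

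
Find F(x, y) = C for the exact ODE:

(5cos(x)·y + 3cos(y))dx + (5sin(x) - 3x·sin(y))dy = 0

Verify exactness: ∂M/∂y = ∂N/∂x ✓
Find F(x,y) such that ∂F/∂x = M, ∂F/∂y = N
Solution: 5sin(x)·y + 3x·cos(y) = C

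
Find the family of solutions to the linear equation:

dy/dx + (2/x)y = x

Using integrating factor method:

General solution: y = (1/4)x^2 + Cx^(-2)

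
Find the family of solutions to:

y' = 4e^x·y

Separating variables and integrating:
ln|y| = 4e^x + C

General solution: y = Ce^(4e^x)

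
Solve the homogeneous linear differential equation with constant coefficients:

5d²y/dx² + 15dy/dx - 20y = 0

Characteristic equation: 5r² + 15r - 20 = 0
Divide by 5: r² + 3r - 4 = 0
Roots: r = 1, -4 (distinct real)
General solution: y = C₁e^x + C₂e^(-4x)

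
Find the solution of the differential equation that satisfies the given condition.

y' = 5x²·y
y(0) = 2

General solution: y = Ce^(5x³/3)
Applying IC y(0) = 2:
Particular solution: y = 2e^(5x³/3)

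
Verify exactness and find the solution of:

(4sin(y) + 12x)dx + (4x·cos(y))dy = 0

Verify exactness: ∂M/∂y = ∂N/∂x ✓
Find F(x,y) such that ∂F/∂x = M, ∂F/∂y = N
Solution: 4x·sin(y) + 6x² = C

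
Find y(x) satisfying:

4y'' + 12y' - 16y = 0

Characteristic equation: 4r² + 12r - 16 = 0
Divide by 4: r² + 3r - 4 = 0
Roots: r = 1, -4 (distinct real)
General solution: y = C₁e^x + C₂e^(-4x)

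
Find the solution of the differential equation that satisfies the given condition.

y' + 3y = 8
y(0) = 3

General solution: y = 8/3 + Ce^(-3x)
Applying y(0) = 3: C = 3 - 8/3 = 1/3
Particular solution: y = 8/3 + (1/3)e^(-3x)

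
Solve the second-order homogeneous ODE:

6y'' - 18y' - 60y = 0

Characteristic equation: 6r² - 18r - 60 = 0
Divide by 6: r² - 3r - 10 = 0
Roots: r = 5, -2 (distinct real)
General solution: y = C₁e^(5x) + C₂e^(-2x)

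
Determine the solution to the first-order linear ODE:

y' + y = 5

Using integrating factor method:

General solution: y = 5 + Ce^(-x)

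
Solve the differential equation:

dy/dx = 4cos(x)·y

Separating variables and integrating:
ln|y| = 4sin(x) + C

General solution: y = Ce^(4sin(x))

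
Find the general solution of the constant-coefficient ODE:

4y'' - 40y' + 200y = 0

Characteristic equation: 4r² - 40r + 200 = 0
Divide by 4: r² - 10r + 50 = 0
Roots: r = 5 ± 5i (complex conjugates)
General solution: y = e^(5x)(C₁cos(5x) + C₂sin(5x))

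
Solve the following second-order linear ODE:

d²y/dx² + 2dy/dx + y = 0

Characteristic equation: r² + 2r + 1 = 0
Factored: (r + 1)² = 0
Repeated root: r = -1
General solution: y = (C₁ + C₂x)e^(-x)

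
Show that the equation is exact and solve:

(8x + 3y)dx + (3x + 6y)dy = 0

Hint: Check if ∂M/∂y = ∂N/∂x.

Verify exactness: ∂M/∂y = ∂N/∂x ✓
Find F(x,y) such that ∂F/∂x = M, ∂F/∂y = N
Solution: 4x² + 3xy + 3y² = C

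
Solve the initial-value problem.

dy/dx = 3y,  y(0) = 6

General solution: y = Ce^(3x)
Applying IC y(0) = 6:
Particular solution: y = 6e^(3x)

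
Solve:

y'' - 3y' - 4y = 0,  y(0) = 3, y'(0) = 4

General solution: y = C₁e^(4x) + C₂e^(-x)
Applying ICs: C₁ = 7/5, C₂ = 8/5
Particular solution: y = (7/5)e^(4x) + (8/5)e^(-x)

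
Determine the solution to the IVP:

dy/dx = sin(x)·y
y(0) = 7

General solution: y = Ce^(-cos(x))
Applying IC y(0) = 7:
Particular solution: y = 7e^(1-cos(x))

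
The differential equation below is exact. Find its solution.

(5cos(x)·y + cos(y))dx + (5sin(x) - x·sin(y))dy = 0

Verify exactness: ∂M/∂y = ∂N/∂x ✓
Find F(x,y) such that ∂F/∂x = M, ∂F/∂y = N
Solution: 5sin(x)·y + x·cos(y) = C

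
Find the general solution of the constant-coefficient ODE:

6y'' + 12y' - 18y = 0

Characteristic equation: 6r² + 12r - 18 = 0
Divide by 6: r² + 2r - 3 = 0
Roots: r = 1, -3 (distinct real)
General solution: y = C₁e^x + C₂e^(-3x)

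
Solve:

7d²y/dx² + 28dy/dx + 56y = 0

Characteristic equation: 7r² + 28r + 56 = 0
Divide by 7: r² + 4r + 8 = 0
Roots: r = -2 ± 2i (complex conjugates)
General solution: y = e^(-2x)(C₁cos(2x) + C₂sin(2x))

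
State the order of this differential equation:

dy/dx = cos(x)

The order is 1 (highest derivative is of order 1).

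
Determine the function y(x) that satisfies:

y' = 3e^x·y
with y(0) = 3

General solution: y = Ce^(3e^x)
Applying IC y(0) = 3:
Particular solution: y = 3e^(3(e^x - 1))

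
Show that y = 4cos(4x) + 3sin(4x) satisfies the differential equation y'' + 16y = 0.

Verification:
y'' = -64cos(4x) - 48sin(4x)
y'' + 16y = 0 ✓

Yes, it is a solution.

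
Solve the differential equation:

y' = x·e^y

Separating variables and integrating:
-e^(-y) = x²/2 + C

General solution: y = -ln(C - x²/2)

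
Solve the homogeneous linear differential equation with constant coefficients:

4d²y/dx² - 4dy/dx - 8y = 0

Characteristic equation: 4r² - 4r - 8 = 0
Divide by 4: r² - r - 2 = 0
Roots: r = 2, -1 (distinct real)
General solution: y = C₁e^(2x) + C₂e^(-x)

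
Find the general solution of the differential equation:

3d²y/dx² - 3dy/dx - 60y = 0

Characteristic equation: 3r² - 3r - 60 = 0
Divide by 3: r² - r - 20 = 0
Roots: r = 5, -4 (distinct real)
General solution: y = C₁e^(5x) + C₂e^(-4x)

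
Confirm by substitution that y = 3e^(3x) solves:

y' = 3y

Verification:
y = 3e^(3x)
y' = 9e^(3x)
3y = 9e^(3x)
y' = 3y ✓

Yes, it is a solution.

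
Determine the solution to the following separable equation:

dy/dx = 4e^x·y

Separating variables and integrating:
ln|y| = 4e^x + C

General solution: y = Ce^(4e^x)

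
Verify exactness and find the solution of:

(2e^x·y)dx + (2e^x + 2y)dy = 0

Verify exactness: ∂M/∂y = ∂N/∂x ✓
Find F(x,y) such that ∂F/∂x = M, ∂F/∂y = N
Solution: 2e^x·y + y² = C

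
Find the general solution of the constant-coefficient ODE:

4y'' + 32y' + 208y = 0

Characteristic equation: 4r² + 32r + 208 = 0
Divide by 4: r² + 8r + 52 = 0
Roots: r = -4 ± 6i (complex conjugates)
General solution: y = e^(-4x)(C₁cos(6x) + C₂sin(6x))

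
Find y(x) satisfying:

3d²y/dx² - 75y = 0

Characteristic equation: 3r² - 75 = 0
Divide by 3: r² - 25 = 0
Roots: r = 5, -5 (distinct real)
General solution: y = C₁e^(5x) + C₂e^(-5x)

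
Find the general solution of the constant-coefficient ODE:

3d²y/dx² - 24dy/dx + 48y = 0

Characteristic equation: 3r² - 24r + 48 = 0
Divide by 3: r² - 8r + 16 = 0
Factored: (r - 4)² = 0
Repeated root: r = 4
General solution: y = (C₁ + C₂x)e^(4x)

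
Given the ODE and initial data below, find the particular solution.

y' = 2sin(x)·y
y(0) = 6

General solution: y = Ce^(-2cos(x))
Applying IC y(0) = 6:
Particular solution: y = 6e^(2(1-cos(x)))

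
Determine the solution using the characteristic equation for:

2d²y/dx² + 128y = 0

Characteristic equation: 2r² + 128 = 0
Divide by 2: r² + 64 = 0
Roots: r = ±8i (complex conjugates)
General solution: y = C₁cos(8x) + C₂sin(8x)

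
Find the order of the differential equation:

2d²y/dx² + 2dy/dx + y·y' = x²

The order is 2 (highest derivative is of order 2).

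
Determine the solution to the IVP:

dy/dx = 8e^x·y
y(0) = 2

General solution: y = Ce^(8e^x)
Applying IC y(0) = 2:
Particular solution: y = 2e^(8(e^x - 1))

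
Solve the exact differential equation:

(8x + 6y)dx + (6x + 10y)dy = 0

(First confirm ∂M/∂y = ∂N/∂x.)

Verify exactness: ∂M/∂y = ∂N/∂x ✓
Find F(x,y) such that ∂F/∂x = M, ∂F/∂y = N
Solution: 4x² + 6xy + 5y² = C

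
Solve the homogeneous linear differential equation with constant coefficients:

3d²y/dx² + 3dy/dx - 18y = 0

Characteristic equation: 3r² + 3r - 18 = 0
Divide by 3: r² + r - 6 = 0
Roots: r = 2, -3 (distinct real)
General solution: y = C₁e^(2x) + C₂e^(-3x)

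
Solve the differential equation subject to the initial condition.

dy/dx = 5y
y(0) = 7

General solution: y = Ce^(5x)
Applying IC y(0) = 7:
Particular solution: y = 7e^(5x)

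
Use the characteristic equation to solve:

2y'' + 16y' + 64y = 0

Characteristic equation: 2r² + 16r + 64 = 0
Divide by 2: r² + 8r + 32 = 0
Roots: r = -4 ± 4i (complex conjugates)
General solution: y = e^(-4x)(C₁cos(4x) + C₂sin(4x))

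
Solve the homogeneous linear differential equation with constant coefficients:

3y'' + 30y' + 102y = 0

Characteristic equation: 3r² + 30r + 102 = 0
Divide by 3: r² + 10r + 34 = 0
Roots: r = -5 ± 3i (complex conjugates)
General solution: y = e^(-5x)(C₁cos(3x) + C₂sin(3x))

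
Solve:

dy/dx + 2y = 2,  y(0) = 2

General solution: y = 1 + Ce^(-2x)
Applying y(0) = 2: C = 2 - 1 = 1
Particular solution: y = 1 + e^(-2x)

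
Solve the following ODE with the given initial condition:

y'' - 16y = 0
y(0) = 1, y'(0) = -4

General solution: y = C₁e^(4x) + C₂e^(-4x)
Applying ICs: C₁ = 0, C₂ = 1
Particular solution: y = e^(-4x)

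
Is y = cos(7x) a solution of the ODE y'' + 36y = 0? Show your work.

Verification:
y'' = -49cos(7x)
y'' + 36y ≠ 0 (frequency mismatch: got 49 instead of 36)

No, it is not a solution.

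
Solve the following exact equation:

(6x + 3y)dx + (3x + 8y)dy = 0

Verify exactness: ∂M/∂y = ∂N/∂x ✓
Find F(x,y) such that ∂F/∂x = M, ∂F/∂y = N
Solution: 3x² + 3xy + 4y² = C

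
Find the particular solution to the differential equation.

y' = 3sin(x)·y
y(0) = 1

General solution: y = Ce^(-3cos(x))
Applying IC y(0) = 1:
Particular solution: y = e^(3(1-cos(x)))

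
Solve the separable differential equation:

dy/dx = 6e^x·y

Separating variables and integrating:
ln|y| = 6e^x + C

General solution: y = Ce^(6e^x)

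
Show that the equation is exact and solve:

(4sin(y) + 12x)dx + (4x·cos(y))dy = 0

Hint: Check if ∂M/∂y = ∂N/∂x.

Verify exactness: ∂M/∂y = ∂N/∂x ✓
Find F(x,y) such that ∂F/∂x = M, ∂F/∂y = N
Solution: 4x·sin(y) + 6x² = C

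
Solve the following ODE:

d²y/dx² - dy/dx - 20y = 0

Characteristic equation: r² - r - 20 = 0
Roots: r = 5, -4 (distinct real)
General solution: y = C₁e^(5x) + C₂e^(-4x)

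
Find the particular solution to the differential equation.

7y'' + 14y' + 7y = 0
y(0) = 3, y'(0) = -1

General solution: y = (C₁ + C₂x)e^(-x)
Repeated root r = -1
Applying ICs: C₁ = 3, C₂ = 2
Particular solution: y = (3 + 2x)e^(-x)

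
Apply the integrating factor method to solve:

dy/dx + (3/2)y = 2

Using integrating factor method:

General solution: y = 4/3 + Ce^(-3x/2)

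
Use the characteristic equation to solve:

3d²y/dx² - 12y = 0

Characteristic equation: 3r² - 12 = 0
Divide by 3: r² - 4 = 0
Roots: r = 2, -2 (distinct real)
General solution: y = C₁e^(2x) + C₂e^(-2x)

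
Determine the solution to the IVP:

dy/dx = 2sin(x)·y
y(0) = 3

General solution: y = Ce^(-2cos(x))
Applying IC y(0) = 3:
Particular solution: y = 3e^(2(1-cos(x)))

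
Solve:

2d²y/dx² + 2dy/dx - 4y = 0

Characteristic equation: 2r² + 2r - 4 = 0
Divide by 2: r² + r - 2 = 0
Roots: r = 1, -2 (distinct real)
General solution: y = C₁e^x + C₂e^(-2x)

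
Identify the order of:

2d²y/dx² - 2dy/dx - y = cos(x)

The order is 2 (highest derivative is of order 2).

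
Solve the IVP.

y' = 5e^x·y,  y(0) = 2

General solution: y = Ce^(5e^x)
Applying IC y(0) = 2:
Particular solution: y = 2e^(5(e^x - 1))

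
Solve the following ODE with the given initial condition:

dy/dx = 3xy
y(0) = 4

General solution: y = Ce^(3x²/2)
Applying IC y(0) = 4:
Particular solution: y = 4e^(3x²/2)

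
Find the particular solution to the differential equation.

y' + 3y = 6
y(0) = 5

General solution: y = 2 + Ce^(-3x)
Applying y(0) = 5: C = 5 - 2 = 3
Particular solution: y = 2 + 3e^(-3x)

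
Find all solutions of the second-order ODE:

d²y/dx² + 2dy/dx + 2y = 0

Characteristic equation: r² + 2r + 2 = 0
Roots: r = -1 ± i (complex conjugates)
General solution: y = e^(-x)(C₁cos(x) + C₂sin(x))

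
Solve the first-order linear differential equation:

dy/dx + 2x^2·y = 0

Using integrating factor method:

General solution: y = Ce^(-2x^3/3)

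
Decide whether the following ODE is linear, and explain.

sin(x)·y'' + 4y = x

Linear (y and its derivatives appear to the first power only, no products of y terms)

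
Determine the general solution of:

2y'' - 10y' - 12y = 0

Characteristic equation: 2r² - 10r - 12 = 0
Divide by 2: r² - 5r - 6 = 0
Roots: r = 6, -1 (distinct real)
General solution: y = C₁e^(6x) + C₂e^(-x)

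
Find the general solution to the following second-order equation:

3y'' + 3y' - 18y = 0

Characteristic equation: 3r² + 3r - 18 = 0
Divide by 3: r² + r - 6 = 0
Roots: r = 2, -3 (distinct real)
General solution: y = C₁e^(2x) + C₂e^(-3x)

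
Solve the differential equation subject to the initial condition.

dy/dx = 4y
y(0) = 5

General solution: y = Ce^(4x)
Applying IC y(0) = 5:
Particular solution: y = 5e^(4x)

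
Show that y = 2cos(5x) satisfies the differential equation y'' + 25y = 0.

Verification:
y'' = -50cos(5x)
y'' + 25y = 0 ✓

Yes, it is a solution.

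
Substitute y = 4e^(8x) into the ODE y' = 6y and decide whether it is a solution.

Verification:
y = 4e^(8x)
y' = 32e^(8x)
But 6y = 24e^(8x)
y' ≠ 6y — the derivative does not match

No, it is not a solution.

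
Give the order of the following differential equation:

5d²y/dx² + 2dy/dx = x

The order is 2 (highest derivative is of order 2).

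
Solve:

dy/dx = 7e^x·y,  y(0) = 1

General solution: y = Ce^(7e^x)
Applying IC y(0) = 1:
Particular solution: y = e^(7(e^x - 1))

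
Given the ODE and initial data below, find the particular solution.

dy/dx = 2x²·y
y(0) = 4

General solution: y = Ce^(2x³/3)
Applying IC y(0) = 4:
Particular solution: y = 4e^(2x³/3)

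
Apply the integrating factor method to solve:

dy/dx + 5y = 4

Using integrating factor method:

General solution: y = 4/5 + Ce^(-5x)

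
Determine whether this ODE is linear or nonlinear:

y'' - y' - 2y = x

Linear (y and its derivatives appear to the first power only, no products of y terms)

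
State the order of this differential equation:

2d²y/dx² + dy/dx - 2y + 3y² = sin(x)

The order is 2 (highest derivative is of order 2).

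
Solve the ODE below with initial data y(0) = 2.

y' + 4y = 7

General solution: y = 7/4 + Ce^(-4x)
Applying y(0) = 2: C = 2 - 7/4 = 1/4
Particular solution: y = 7/4 + (1/4)e^(-4x)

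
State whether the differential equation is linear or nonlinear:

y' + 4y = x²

Linear (y and its derivatives appear to the first power only, no products of y terms)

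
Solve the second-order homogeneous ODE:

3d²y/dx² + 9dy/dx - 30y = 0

Characteristic equation: 3r² + 9r - 30 = 0
Divide by 3: r² + 3r - 10 = 0
Roots: r = 2, -5 (distinct real)
General solution: y = C₁e^(2x) + C₂e^(-5x)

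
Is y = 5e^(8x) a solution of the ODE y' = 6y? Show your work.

Verification:
y = 5e^(8x)
y' = 40e^(8x)
But 6y = 30e^(8x)
y' ≠ 6y — the derivative does not match

No, it is not a solution.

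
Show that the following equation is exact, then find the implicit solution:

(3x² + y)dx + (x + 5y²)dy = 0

Verify exactness: ∂M/∂y = ∂N/∂x ✓
Find F(x,y) such that ∂F/∂x = M, ∂F/∂y = N
Solution: x³ + xy + 5y³/3 = C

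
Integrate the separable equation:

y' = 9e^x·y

Separating variables and integrating:
ln|y| = 9e^x + C

General solution: y = Ce^(9e^x)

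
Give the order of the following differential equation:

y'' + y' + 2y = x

The order is 2 (highest derivative is of order 2).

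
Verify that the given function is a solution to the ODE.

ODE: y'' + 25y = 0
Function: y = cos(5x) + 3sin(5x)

Verification:
y'' = -25cos(5x) - 75sin(5x)
y'' + 25y = 0 ✓

Yes, it is a solution.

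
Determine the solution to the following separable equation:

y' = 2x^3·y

Separating variables and integrating:
ln|y| = x^4/2 + C

General solution: y = Ce^(x^4/2)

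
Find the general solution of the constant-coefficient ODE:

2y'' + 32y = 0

Characteristic equation: 2r² + 32 = 0
Divide by 2: r² + 16 = 0
Roots: r = ±4i (complex conjugates)
General solution: y = C₁cos(4x) + C₂sin(4x)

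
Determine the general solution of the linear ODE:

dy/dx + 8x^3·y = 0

Using integrating factor method:

General solution: y = Ce^(-2x^4)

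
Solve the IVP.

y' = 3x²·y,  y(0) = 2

General solution: y = Ce^(x³)
Applying IC y(0) = 2:
Particular solution: y = 2e^(x³)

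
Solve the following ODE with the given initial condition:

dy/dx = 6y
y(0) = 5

General solution: y = Ce^(6x)
Applying IC y(0) = 5:
Particular solution: y = 5e^(6x)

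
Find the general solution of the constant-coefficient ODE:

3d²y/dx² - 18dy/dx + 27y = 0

Characteristic equation: 3r² - 18r + 27 = 0
Divide by 3: r² - 6r + 9 = 0
Factored: (r - 3)² = 0
Repeated root: r = 3
General solution: y = (C₁ + C₂x)e^(3x)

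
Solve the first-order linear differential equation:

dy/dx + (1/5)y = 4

Using integrating factor method:

General solution: y = 20 + Ce^(-x/5)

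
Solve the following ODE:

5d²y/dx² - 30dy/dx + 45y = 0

Characteristic equation: 5r² - 30r + 45 = 0
Divide by 5: r² - 6r + 9 = 0
Factored: (r - 3)² = 0
Repeated root: r = 3
General solution: y = (C₁ + C₂x)e^(3x)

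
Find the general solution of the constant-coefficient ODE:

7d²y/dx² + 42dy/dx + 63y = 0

Characteristic equation: 7r² + 42r + 63 = 0
Divide by 7: r² + 6r + 9 = 0
Factored: (r + 3)² = 0
Repeated root: r = -3
General solution: y = (C₁ + C₂x)e^(-3x)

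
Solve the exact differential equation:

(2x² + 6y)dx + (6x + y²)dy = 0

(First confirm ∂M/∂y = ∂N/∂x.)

Verify exactness: ∂M/∂y = ∂N/∂x ✓
Find F(x,y) such that ∂F/∂x = M, ∂F/∂y = N
Solution: 2x³/3 + 6xy + y³/3 = C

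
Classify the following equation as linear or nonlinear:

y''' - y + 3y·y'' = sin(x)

Nonlinear (y·y'' term)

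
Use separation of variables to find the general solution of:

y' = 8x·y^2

Separating variables and integrating:
-1/y = 4x^2 + C

General solution: y^-1 = -4x^2 + C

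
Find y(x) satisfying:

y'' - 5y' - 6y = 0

Characteristic equation: r² - 5r - 6 = 0
Roots: r = 6, -1 (distinct real)
General solution: y = C₁e^(6x) + C₂e^(-x)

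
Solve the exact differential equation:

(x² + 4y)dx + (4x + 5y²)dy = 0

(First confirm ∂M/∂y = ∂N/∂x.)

Verify exactness: ∂M/∂y = ∂N/∂x ✓
Find F(x,y) such that ∂F/∂x = M, ∂F/∂y = N
Solution: x³/3 + 4xy + 5y³/3 = C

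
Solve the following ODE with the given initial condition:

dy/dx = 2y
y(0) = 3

General solution: y = Ce^(2x)
Applying IC y(0) = 3:
Particular solution: y = 3e^(2x)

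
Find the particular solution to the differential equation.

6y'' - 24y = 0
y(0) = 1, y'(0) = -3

General solution: y = C₁e^(2x) + C₂e^(-2x)
Applying ICs: C₁ = -1/4, C₂ = 5/4
Particular solution: y = -(1/4)e^(2x) + (5/4)e^(-2x)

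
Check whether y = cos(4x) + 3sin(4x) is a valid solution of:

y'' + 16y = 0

Verification:
y'' = -16cos(4x) - 48sin(4x)
y'' + 16y = 0 ✓

Yes, it is a solution.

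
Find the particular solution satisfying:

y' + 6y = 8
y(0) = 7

General solution: y = 4/3 + Ce^(-6x)
Applying y(0) = 7: C = 7 - 4/3 = 17/3
Particular solution: y = 4/3 + (17/3)e^(-6x)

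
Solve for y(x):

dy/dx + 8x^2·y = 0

Using integrating factor method:

General solution: y = Ce^(-8x^3/3)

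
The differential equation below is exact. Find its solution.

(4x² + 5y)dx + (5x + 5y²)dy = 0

Verify exactness: ∂M/∂y = ∂N/∂x ✓
Find F(x,y) such that ∂F/∂x = M, ∂F/∂y = N
Solution: 4x³/3 + 5xy + 5y³/3 = C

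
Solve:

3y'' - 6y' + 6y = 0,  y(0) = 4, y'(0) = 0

General solution: y = e^x(C₁cos(x) + C₂sin(x))
Complex roots r = 1 ± i
Applying ICs: C₁ = 4, C₂ = -4
Particular solution: y = e^x(4cos(x) - 4sin(x))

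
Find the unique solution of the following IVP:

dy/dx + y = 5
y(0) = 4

General solution: y = 5 + Ce^(-x)
Applying y(0) = 4: C = 4 - 5 = -1
Particular solution: y = 5 - e^(-x)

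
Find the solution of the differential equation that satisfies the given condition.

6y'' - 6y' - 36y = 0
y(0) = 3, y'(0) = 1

General solution: y = C₁e^(3x) + C₂e^(-2x)
Applying ICs: C₁ = 7/5, C₂ = 8/5
Particular solution: y = (7/5)e^(3x) + (8/5)e^(-2x)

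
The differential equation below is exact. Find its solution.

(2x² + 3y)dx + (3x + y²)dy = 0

Verify exactness: ∂M/∂y = ∂N/∂x ✓
Find F(x,y) such that ∂F/∂x = M, ∂F/∂y = N
Solution: 2x³/3 + 3xy + y³/3 = C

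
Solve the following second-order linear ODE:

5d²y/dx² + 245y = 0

Characteristic equation: 5r² + 245 = 0
Divide by 5: r² + 49 = 0
Roots: r = ±7i (complex conjugates)
General solution: y = C₁cos(7x) + C₂sin(7x)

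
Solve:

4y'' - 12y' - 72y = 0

Characteristic equation: 4r² - 12r - 72 = 0
Divide by 4: r² - 3r - 18 = 0
Roots: r = 6, -3 (distinct real)
General solution: y = C₁e^(6x) + C₂e^(-3x)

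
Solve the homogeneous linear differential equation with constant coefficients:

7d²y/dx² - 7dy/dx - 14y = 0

Characteristic equation: 7r² - 7r - 14 = 0
Divide by 7: r² - r - 2 = 0
Roots: r = 2, -1 (distinct real)
General solution: y = C₁e^(2x) + C₂e^(-x)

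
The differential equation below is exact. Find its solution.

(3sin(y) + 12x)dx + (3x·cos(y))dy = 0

Verify exactness: ∂M/∂y = ∂N/∂x ✓
Find F(x,y) such that ∂F/∂x = M, ∂F/∂y = N
Solution: 3x·sin(y) + 6x² = C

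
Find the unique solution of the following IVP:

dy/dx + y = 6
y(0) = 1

General solution: y = 6 + Ce^(-x)
Applying y(0) = 1: C = 1 - 6 = -5
Particular solution: y = 6 - 5e^(-x)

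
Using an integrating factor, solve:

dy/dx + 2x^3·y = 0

Using integrating factor method:

General solution: y = Ce^(-x^4/2)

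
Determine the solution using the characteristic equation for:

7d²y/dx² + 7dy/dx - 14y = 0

Characteristic equation: 7r² + 7r - 14 = 0
Divide by 7: r² + r - 2 = 0
Roots: r = 1, -2 (distinct real)
General solution: y = C₁e^x + C₂e^(-2x)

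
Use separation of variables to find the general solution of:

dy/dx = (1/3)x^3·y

Separating variables and integrating:
ln|y| = x^4/12 + C

General solution: y = Ce^(x^4/12)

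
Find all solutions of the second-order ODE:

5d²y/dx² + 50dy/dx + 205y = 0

Characteristic equation: 5r² + 50r + 205 = 0
Divide by 5: r² + 10r + 41 = 0
Roots: r = -5 ± 4i (complex conjugates)
General solution: y = e^(-5x)(C₁cos(4x) + C₂sin(4x))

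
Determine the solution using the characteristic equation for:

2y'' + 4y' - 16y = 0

Characteristic equation: 2r² + 4r - 16 = 0
Divide by 2: r² + 2r - 8 = 0
Roots: r = 2, -4 (distinct real)
General solution: y = C₁e^(2x) + C₂e^(-4x)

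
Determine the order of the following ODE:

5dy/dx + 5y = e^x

The order is 1 (highest derivative is of order 1).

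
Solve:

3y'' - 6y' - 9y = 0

Characteristic equation: 3r² - 6r - 9 = 0
Divide by 3: r² - 2r - 3 = 0
Roots: r = 3, -1 (distinct real)
General solution: y = C₁e^(3x) + C₂e^(-x)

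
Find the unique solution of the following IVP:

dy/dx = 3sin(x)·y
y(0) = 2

General solution: y = Ce^(-3cos(x))
Applying IC y(0) = 2:
Particular solution: y = 2e^(3(1-cos(x)))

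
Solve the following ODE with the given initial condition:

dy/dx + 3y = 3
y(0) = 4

General solution: y = 1 + Ce^(-3x)
Applying y(0) = 4: C = 4 - 1 = 3
Particular solution: y = 1 + 3e^(-3x)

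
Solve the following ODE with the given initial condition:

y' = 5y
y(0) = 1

General solution: y = Ce^(5x)
Applying IC y(0) = 1:
Particular solution: y = e^(5x)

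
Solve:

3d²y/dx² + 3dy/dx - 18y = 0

Characteristic equation: 3r² + 3r - 18 = 0
Divide by 3: r² + r - 6 = 0
Roots: r = 2, -3 (distinct real)
General solution: y = C₁e^(2x) + C₂e^(-3x)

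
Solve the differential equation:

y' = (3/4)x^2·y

Separating variables and integrating:
ln|y| = x^3/4 + C

General solution: y = Ce^(x^3/4)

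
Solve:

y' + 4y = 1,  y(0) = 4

General solution: y = 1/4 + Ce^(-4x)
Applying y(0) = 4: C = 4 - 1/4 = 15/4
Particular solution: y = 1/4 + (15/4)e^(-4x)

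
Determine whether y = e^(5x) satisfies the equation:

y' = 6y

Verification:
y = e^(5x)
y' = 5e^(5x)
But 6y = 6e^(5x)
y' ≠ 6y — the derivative does not match

No, it is not a solution.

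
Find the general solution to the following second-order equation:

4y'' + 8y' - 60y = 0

Characteristic equation: 4r² + 8r - 60 = 0
Divide by 4: r² + 2r - 15 = 0
Roots: r = 3, -5 (distinct real)
General solution: y = C₁e^(3x) + C₂e^(-5x)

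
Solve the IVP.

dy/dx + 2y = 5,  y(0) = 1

General solution: y = 5/2 + Ce^(-2x)
Applying y(0) = 1: C = 1 - 5/2 = -3/2
Particular solution: y = 5/2 - (3/2)e^(-2x)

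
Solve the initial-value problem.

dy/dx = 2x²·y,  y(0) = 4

General solution: y = Ce^(2x³/3)
Applying IC y(0) = 4:
Particular solution: y = 4e^(2x³/3)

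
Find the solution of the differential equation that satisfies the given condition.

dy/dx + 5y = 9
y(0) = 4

General solution: y = 9/5 + Ce^(-5x)
Applying y(0) = 4: C = 4 - 9/5 = 11/5
Particular solution: y = 9/5 + (11/5)e^(-5x)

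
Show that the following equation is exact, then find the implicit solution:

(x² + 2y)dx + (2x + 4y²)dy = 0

Verify exactness: ∂M/∂y = ∂N/∂x ✓
Find F(x,y) such that ∂F/∂x = M, ∂F/∂y = N
Solution: x³/3 + 2xy + 4y³/3 = C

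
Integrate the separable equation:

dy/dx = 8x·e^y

Separating variables and integrating:
-e^(-y) = 4x² + C

General solution: y = -ln(C - 4x²)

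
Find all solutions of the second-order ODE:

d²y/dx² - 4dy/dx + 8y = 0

Characteristic equation: r² - 4r + 8 = 0
Roots: r = 2 ± 2i (complex conjugates)
General solution: y = e^(2x)(C₁cos(2x) + C₂sin(2x))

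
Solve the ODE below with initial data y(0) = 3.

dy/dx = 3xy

General solution: y = Ce^(3x²/2)
Applying IC y(0) = 3:
Particular solution: y = 3e^(3x²/2)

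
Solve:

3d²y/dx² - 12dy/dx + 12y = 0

Characteristic equation: 3r² - 12r + 12 = 0
Divide by 3: r² - 4r + 4 = 0
Factored: (r - 2)² = 0
Repeated root: r = 2
General solution: y = (C₁ + C₂x)e^(2x)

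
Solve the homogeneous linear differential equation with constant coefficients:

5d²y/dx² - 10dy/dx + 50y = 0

Characteristic equation: 5r² - 10r + 50 = 0
Divide by 5: r² - 2r + 10 = 0
Roots: r = 1 ± 3i (complex conjugates)
General solution: y = e^x(C₁cos(3x) + C₂sin(3x))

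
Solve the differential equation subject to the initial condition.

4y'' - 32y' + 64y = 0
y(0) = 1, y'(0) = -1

General solution: y = (C₁ + C₂x)e^(4x)
Repeated root r = 4
Applying ICs: C₁ = 1, C₂ = -5
Particular solution: y = (1 - 5x)e^(4x)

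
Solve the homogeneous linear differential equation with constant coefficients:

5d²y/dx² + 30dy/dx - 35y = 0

Characteristic equation: 5r² + 30r - 35 = 0
Divide by 5: r² + 6r - 7 = 0
Roots: r = 1, -7 (distinct real)
General solution: y = C₁e^x + C₂e^(-7x)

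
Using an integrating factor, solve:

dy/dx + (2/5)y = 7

Using integrating factor method:

General solution: y = 35/2 + Ce^(-2x/5)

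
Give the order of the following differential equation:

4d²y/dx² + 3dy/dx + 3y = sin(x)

The order is 2 (highest derivative is of order 2).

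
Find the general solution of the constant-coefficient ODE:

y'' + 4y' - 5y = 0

Characteristic equation: r² + 4r - 5 = 0
Roots: r = 1, -5 (distinct real)
General solution: y = C₁e^x + C₂e^(-5x)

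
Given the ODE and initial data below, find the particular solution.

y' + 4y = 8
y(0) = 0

General solution: y = 2 + Ce^(-4x)
Applying y(0) = 0: C = 0 - 2 = -2
Particular solution: y = 2 - 2e^(-4x)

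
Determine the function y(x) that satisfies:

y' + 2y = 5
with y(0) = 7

General solution: y = 5/2 + Ce^(-2x)
Applying y(0) = 7: C = 7 - 5/2 = 9/2
Particular solution: y = 5/2 + (9/2)e^(-2x)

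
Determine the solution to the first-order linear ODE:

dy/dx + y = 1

Using integrating factor method:

General solution: y = 1 + Ce^(-x)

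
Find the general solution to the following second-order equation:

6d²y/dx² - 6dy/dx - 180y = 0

Characteristic equation: 6r² - 6r - 180 = 0
Divide by 6: r² - r - 30 = 0
Roots: r = 6, -5 (distinct real)
General solution: y = C₁e^(6x) + C₂e^(-5x)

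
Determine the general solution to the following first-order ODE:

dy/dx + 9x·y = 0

Using integrating factor method:

General solution: y = Ce^(-9x^2/2)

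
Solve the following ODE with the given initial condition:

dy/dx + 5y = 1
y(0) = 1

General solution: y = 1/5 + Ce^(-5x)
Applying y(0) = 1: C = 1 - 1/5 = 4/5
Particular solution: y = 1/5 + (4/5)e^(-5x)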